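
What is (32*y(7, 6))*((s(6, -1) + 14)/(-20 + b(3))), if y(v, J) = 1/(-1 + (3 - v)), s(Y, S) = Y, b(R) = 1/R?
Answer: 384/59 ≈ 6.5085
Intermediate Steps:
b(R) = 1/R
y(v, J) = 1/(2 - v)
(32*y(7, 6))*((s(6, -1) + 14)/(-20 + b(3))) = (32*(-1/(-2 + 7)))*((6 + 14)/(-20 + 1/3)) = (32*(-1/5))*(20/(-20 + ⅓)) = (32*(-1*⅕))*(20/(-59/3)) = (32*(-⅕))*(20*(-3/59)) = -32/5*(-60/59) = 384/59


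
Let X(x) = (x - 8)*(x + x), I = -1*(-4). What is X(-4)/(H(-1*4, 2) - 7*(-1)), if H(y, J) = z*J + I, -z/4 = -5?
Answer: 32/17 ≈ 1.8824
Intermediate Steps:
I = 4
z = 20 (z = -4*(-5) = 20)
H(y, J) = 4 + 20*J (H(y, J) = 20*J + 4 = 4 + 20*J)
X(x) = 2*x*(-8 + x) (X(x) = (-8 + x)*(2*x) = 2*x*(-8 + x))
X(-4)/(H(-1*4, 2) - 7*(-1)) = (2*(-4)*(-8 - 4))/((4 + 20*2) - 7*(-1)) = (2*(-4)*(-12))/((4 + 40) + 7) = 96/(44 + 7) = 96/51 = 96*(1/51) = 32/17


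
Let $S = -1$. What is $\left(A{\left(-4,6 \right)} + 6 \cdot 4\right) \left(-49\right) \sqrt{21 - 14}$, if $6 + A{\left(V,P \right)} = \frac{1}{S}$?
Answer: $- 833 \sqrt{7} \approx -2203.9$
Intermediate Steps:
$A{\left(V,P \right)} = -7$ ($A{\left(V,P \right)} = -6 + \frac{1}{-1} = -6 - 1 = -7$)
$\left(A{\left(-4,6 \right)} + 6 \cdot 4\right) \left(-49\right) \sqrt{21 - 14} = \left(-7 + 6 \cdot 4\right) \left(-49\right) \sqrt{21 - 14} = \left(-7 + 24\right) \left(-49\right) \sqrt{7} = 17 \left(-49\right) \sqrt{7} = - 833 \sqrt{7}$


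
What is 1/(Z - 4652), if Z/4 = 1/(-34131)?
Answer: -34131/158777416 ≈ -0.00021496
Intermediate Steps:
Z = -4/34131 (Z = 4/(-34131) = 4*(-1/34131) = -4/34131 ≈ -0.00011720)
1/(Z - 4652) = 1/(-4/34131 - 4652) = 1/(-158777416/34131) = -34131/158777416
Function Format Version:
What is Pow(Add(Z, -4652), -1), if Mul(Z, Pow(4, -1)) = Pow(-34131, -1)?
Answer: Rational(-34131, 158777416) ≈ -0.00021496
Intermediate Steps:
Z = Rational(-4, 34131) (Z = Mul(4, Pow(-34131, -1)) = Mul(4, Rational(-1, 34131)) = Rational(-4, 34131) ≈ -0.00011720)
Pow(Add(Z, -4652), -1) = Pow(Add(Rational(-4, 34131), -4652), -1) = Pow(Rational(-158777416, 34131), -1) = Rational(-34131, 158777416)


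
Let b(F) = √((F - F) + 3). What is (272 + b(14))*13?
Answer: 3536 + 13*√3 ≈ 3558.5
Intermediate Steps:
b(F) = √3 (b(F) = √(0 + 3) = √3)
(272 + b(14))*13 = (272 + √3)*13 = 3536 + 13*√3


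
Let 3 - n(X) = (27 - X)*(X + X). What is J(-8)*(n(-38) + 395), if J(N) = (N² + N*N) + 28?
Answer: 832728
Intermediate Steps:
J(N) = 28 + 2*N² (J(N) = (N² + N²) + 28 = 2*N² + 28 = 28 + 2*N²)
n(X) = 3 - 2*X*(27 - X) (n(X) = 3 - (27 - X)*(X + X) = 3 - (27 - X)*2*X = 3 - 2*X*(27 - X))
J(-8)*(n(-38) + 395) = (28 + 2*(-8)²)*((3 - 54*(-38) + 2*(-38)²) + 395) = (28 + 2*64)*((3 + 2052 + 2*1444) + 395) = (28 + 128)*((3 + 2052 + 2888) + 395) = 156*(4943 + 395) = 156*5338 = 832728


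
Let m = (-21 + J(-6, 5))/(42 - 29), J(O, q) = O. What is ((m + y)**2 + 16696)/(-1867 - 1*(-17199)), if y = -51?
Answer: 824431/647777 ≈ 1.2727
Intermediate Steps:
m = -27/13 (m = (-21 - 6)/(42 - 29) = -27/13 ≈ -2.0769)
((m + y)**2 + 16696)/(-1867 - 1*(-17199)) = ((-27/13 - 51)**2 + 16696)/(-1867 - 1*(-17199)) = ((-690/13)**2 + 16696)/(-1867 + 17199) = (476100/169 + 16696)/15332 = (3297724/169)*(1/15332) = 824431/647777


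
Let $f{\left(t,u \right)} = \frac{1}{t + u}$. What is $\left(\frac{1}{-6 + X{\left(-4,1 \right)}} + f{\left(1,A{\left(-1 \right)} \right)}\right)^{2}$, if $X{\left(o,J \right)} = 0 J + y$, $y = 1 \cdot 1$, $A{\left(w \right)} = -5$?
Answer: $\frac{81}{400} \approx 0.2025$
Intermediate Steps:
$y = 1$
$X{\left(o,J \right)} = 1$ ($X{\left(o,J \right)} = 0 J + 1 = 0 + 1 = 1$)
$\left(\frac{1}{-6 + X{\left(-4,1 \right)}} + f{\left(1,A{\left(-1 \right)} \right)}\right)^{2} = \left(\frac{1}{-6 + 1} + \frac{1}{1 - 5}\right)^{2} = \left(\frac{1}{-5} + \frac{1}{-4}\right)^{2} = \left(- \frac{1}{5} - \frac{1}{4}\right)^{2} = \left(- \frac{9}{20}\right)^{2} = \frac{81}{400}$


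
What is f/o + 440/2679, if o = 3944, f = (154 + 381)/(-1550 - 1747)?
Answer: 1906682885/11612007624 ≈ 0.16420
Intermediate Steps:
f = -535/3297 (f = 535/(-3297) = 535*(-1/3297) = -535/3297 ≈ -0.16227)
f/o + 440/2679 = -535/3297/3944 + 440/2679 = -535/3297*1/3944 + 440*(1/2679) = -535/13003368 + 440/2679 = 1906682885/11612007624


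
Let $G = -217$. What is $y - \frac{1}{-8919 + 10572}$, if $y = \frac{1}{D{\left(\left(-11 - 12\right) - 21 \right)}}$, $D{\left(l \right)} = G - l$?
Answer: $- \frac{1826}{285969} \approx -0.0063853$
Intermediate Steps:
$D{\left(l \right)} = -217 - l$
$y = - \frac{1}{173}$ ($y = \frac{1}{-217 - \left(\left(-11 - 12\right) - 21\right)} = \frac{1}{-217 - \left(-23 - 21\right)} = \frac{1}{-217 - -44} = \frac{1}{-217 + 44} = \frac{1}{-173} = - \frac{1}{173} \approx -0.0057803$)
$y - \frac{1}{-8919 + 10572} = - \frac{1}{173} - \frac{1}{-8919 + 10572} = - \frac{1}{173} - \frac{1}{1653} = - \frac{1826}{285969}$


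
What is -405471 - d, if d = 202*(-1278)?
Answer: -147315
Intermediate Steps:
d = -258156
-405471 - d = -405471 - 1*(-258156) = -405471 + 258156 = -147315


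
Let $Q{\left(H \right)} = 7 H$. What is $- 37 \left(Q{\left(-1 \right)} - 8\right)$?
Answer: $555$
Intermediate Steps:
$- 37 \left(Q{\left(-1 \right)} - 8\right) = - 37 \left(7 \left(-1\right) - 8\right) = - 37 \left(-7 - 8\right) = \left(-37\right) \left(-15\right) = 555$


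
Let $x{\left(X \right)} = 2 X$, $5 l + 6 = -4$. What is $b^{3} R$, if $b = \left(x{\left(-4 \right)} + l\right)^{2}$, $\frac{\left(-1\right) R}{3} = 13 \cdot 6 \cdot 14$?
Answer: $-3276000000$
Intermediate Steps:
$l = -2$ ($l = - \frac{6}{5} + \frac{1}{5} \left(-4\right) = - \frac{6}{5} - \frac{4}{5} = -2$)
$R = -3276$ ($R = - 3 \cdot 13 \cdot 6 \cdot 14 = - 3 \cdot 78 \cdot 14 = \left(-3\right) 1092 = -3276$)
$b = 100$ ($b = \left(2 \left(-4\right) - 2\right)^{2} = \left(-8 - 2\right)^{2} = \left(-10\right)^{2} = 100$)
$b^{3} R = 100^{3} \left(-3276\right) = 1000000 \left(-3276\right) = -3276000000$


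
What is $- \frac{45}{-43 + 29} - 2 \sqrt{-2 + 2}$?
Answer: $\frac{45}{14} \approx 3.2143$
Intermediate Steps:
$- \frac{45}{-43 + 29} - 2 \sqrt{-2 + 2} = - \frac{45}{-14} - 2 \sqrt{0} = \left(-45\right) \left(- \frac{1}{14}\right) - 0 = \frac{45}{14} + 0 = \frac{45}{14}$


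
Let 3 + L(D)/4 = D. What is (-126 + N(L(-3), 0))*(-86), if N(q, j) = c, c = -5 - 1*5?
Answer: 11696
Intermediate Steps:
L(D) = -12 + 4*D
c = -10 (c = -5 - 5 = -10)
N(q, j) = -10
(-126 + N(L(-3), 0))*(-86) = (-126 - 10)*(-86) = -136*(-86) = 11696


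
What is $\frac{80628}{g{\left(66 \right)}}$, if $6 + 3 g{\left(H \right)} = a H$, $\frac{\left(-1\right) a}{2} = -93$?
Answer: $\frac{40314}{2045} \approx 19.713$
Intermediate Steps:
$a = 186$ ($a = \left(-2\right) \left(-93\right) = 186$)
$g{\left(H \right)} = -2 + 62 H$ ($g{\left(H \right)} = -2 + \frac{186 H}{3} = -2 + 62 H$)
$\frac{80628}{g{\left(66 \right)}} = \frac{80628}{-2 + 62 \cdot 66} = \frac{80628}{-2 + 4092} = \frac{80628}{4090} = 80628 \cdot \frac{1}{4090} = \frac{40314}{2045}$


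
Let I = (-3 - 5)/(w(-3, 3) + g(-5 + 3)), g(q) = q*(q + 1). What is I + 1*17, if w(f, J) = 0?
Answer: 13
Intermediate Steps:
g(q) = q*(1 + q)
I = -4 (I = (-3 - 5)/(0 + (-5 + 3)*(1 + (-5 + 3))) = -8/(0 - 2*(1 - 2)) = -8/(0 - 2*(-1)) = -8/(0 + 2) = -8/2 = -8*½ = -4)
I + 1*17 = -4 + 1*17 = -4 + 17 = 13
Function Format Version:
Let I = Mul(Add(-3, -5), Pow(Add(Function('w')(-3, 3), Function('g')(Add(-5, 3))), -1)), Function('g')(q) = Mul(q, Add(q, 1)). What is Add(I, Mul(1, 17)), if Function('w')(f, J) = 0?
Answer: 13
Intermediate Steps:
Function('g')(q) = Mul(q, Add(1, q))
I = -4 (I = Mul(Add(-3, -5), Pow(Add(0, Mul(Add(-5, 3), Add(1, Add(-5, 3)))), -1)) = Mul(-8, Pow(Add(0, Mul(-2, Add(1, -2))), -1)) = Mul(-8, Pow(Add(0, Mul(-2, -1)), -1)) = Mul(-8, Pow(Add(0, 2), -1)) = Mul(-8, Pow(2, -1)) = Mul(-8, Rational(1, 2)) = -4)
Add(I, Mul(1, 17)) = Add(-4, Mul(1, 17)) = Add(-4, 17) = 13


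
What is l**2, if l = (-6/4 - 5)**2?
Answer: 28561/16 ≈ 1785.1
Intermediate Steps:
l = 169/4 (l = (-6*1/4 - 5)**2 = (-3/2 - 5)**2 = (-13/2)**2 = 169/4 ≈ 42.250)
l**2 = (169/4)**2 = 28561/16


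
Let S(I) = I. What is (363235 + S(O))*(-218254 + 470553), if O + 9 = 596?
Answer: 91791926778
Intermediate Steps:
O = 587 (O = -9 + 596 = 587)
(363235 + S(O))*(-218254 + 470553) = (363235 + 587)*(-218254 + 470553) = 363822*252299 = 91791926778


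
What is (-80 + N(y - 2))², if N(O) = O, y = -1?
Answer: 6889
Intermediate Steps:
(-80 + N(y - 2))² = (-80 + (-1 - 2))² = (-80 - 3)² = (-83)² = 6889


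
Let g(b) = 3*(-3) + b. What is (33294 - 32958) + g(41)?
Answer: 368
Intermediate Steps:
g(b) = -9 + b
(33294 - 32958) + g(41) = (33294 - 32958) + (-9 + 41) = 336 + 32 = 368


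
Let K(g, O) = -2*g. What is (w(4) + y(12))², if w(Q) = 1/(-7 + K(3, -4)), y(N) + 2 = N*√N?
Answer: 292761/169 - 1296*√3/13 ≈ 1559.6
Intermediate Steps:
y(N) = -2 + N^(3/2) (y(N) = -2 + N*√N = -2 + N^(3/2))
w(Q) = -1/13 (w(Q) = 1/(-7 - 2*3) = 1/(-7 - 6) = 1/(-13) = -1/13)
(w(4) + y(12))² = (-1/13 + (-2 + 12^(3/2)))² = (-1/13 + (-2 + 24*√3))² = (-27/13 + 24*√3)²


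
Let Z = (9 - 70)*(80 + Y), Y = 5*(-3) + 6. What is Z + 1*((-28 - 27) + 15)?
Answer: -4371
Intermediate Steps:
Y = -9 (Y = -15 + 6 = -9)
Z = -4331 (Z = (9 - 70)*(80 - 9) = -61*71 = -4331)
Z + 1*((-28 - 27) + 15) = -4331 + 1*((-28 - 27) + 15) = -4331 + 1*(-55 + 15) = -4331 + 1*(-40) = -4331 - 40 = -4371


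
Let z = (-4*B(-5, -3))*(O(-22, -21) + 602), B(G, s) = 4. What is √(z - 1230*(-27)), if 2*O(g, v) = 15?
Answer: √23458 ≈ 153.16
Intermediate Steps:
O(g, v) = 15/2 (O(g, v) = (½)*15 = 15/2)
z = -9752 (z = (-4*4)*(15/2 + 602) = -16*1219/2 = -9752)
√(z - 1230*(-27)) = √(-9752 - 1230*(-27)) = √(-9752 + 33210) = √23458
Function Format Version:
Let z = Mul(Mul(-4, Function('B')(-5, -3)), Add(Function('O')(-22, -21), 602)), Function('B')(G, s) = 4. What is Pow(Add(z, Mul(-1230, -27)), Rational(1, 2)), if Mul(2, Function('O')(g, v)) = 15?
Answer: Pow(23458, Rational(1, 2)) ≈ 153.16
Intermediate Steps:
Function('O')(g, v) = Rational(15, 2) (Function('O')(g, v) = Mul(Rational(1, 2), 15) = Rational(15, 2))
z = -9752 (z = Mul(Mul(-4, 4), Add(Rational(15, 2), 602)) = Mul(-16, Rational(1219, 2)) = -9752)
Pow(Add(z, Mul(-1230, -27)), Rational(1, 2)) = Pow(Add(-9752, Mul(-1230, -27)), Rational(1, 2)) = Pow(Add(-9752, 33210), Rational(1, 2)) = Pow(23458, Rational(1, 2))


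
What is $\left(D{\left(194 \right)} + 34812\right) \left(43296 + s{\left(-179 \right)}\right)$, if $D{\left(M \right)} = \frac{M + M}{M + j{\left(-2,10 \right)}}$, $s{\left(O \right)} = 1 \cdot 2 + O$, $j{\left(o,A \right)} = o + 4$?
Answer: $\frac{73556055315}{49} \approx 1.5011 \cdot 10^{9}$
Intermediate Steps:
$j{\left(o,A \right)} = 4 + o$
$s{\left(O \right)} = 2 + O$
$D{\left(M \right)} = \frac{2 M}{2 + M}$ ($D{\left(M \right)} = \frac{M + M}{M + \left(4 - 2\right)} = \frac{2 M}{M + 2} = \frac{2 M}{2 + M}$)
$\left(D{\left(194 \right)} + 34812\right) \left(43296 + s{\left(-179 \right)}\right) = \left(2 \cdot 194 \frac{1}{2 + 194} + 34812\right) \left(43296 + \left(2 - 179\right)\right) = \left(2 \cdot 194 \cdot \frac{1}{196} + 34812\right) \left(43296 - 177\right) = \left(2 \cdot 194 \cdot \frac{1}{196} + 34812\right) 43119 = \left(\frac{97}{49} + 34812\right) 43119 = \frac{1705885}{49} \cdot 43119 = \frac{73556055315}{49}$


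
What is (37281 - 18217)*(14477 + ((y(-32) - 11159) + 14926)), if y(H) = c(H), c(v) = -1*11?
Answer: 347593912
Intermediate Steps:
c(v) = -11
y(H) = -11
(37281 - 18217)*(14477 + ((y(-32) - 11159) + 14926)) = (37281 - 18217)*(14477 + ((-11 - 11159) + 14926)) = 19064*(14477 + (-11170 + 14926)) = 19064*(14477 + 3756) = 19064*18233 = 347593912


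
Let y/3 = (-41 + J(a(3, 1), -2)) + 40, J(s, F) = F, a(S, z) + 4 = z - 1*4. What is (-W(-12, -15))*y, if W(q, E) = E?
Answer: -135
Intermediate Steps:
a(S, z) = -8 + z (a(S, z) = -4 + (z - 1*4) = -4 + (z - 4) = -4 + (-4 + z) = -8 + z)
y = -9 (y = 3*((-41 - 2) + 40) = 3*(-43 + 40) = 3*(-3) = -9)
(-W(-12, -15))*y = -1*(-15)*(-9) = 15*(-9) = -135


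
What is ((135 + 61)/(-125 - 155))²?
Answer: 49/100 ≈ 0.49000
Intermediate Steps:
((135 + 61)/(-125 - 155))² = (196/(-280))² = (196*(-1/280))² = (-7/10)² = 49/100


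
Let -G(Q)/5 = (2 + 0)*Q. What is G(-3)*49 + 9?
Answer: 1479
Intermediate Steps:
G(Q) = -10*Q (G(Q) = -5*(2 + 0)*Q = -10*Q)
G(-3)*49 + 9 = -10*(-3)*49 + 9 = 30*49 + 9 = 1470 + 9 = 1479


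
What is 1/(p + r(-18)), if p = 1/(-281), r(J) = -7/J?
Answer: 5058/1949 ≈ 2.5952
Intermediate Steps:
p = -1/281 ≈ -0.0035587
1/(p + r(-18)) = 1/(-1/281 - 7/(-18)) = 1/(-1/281 - 7*(-1/18)) = 1/(-1/281 + 7/18) = 1/(1949/5058) = 5058/1949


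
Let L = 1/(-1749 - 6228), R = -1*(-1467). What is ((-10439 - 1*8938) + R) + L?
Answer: -142868071/7977 ≈ -17910.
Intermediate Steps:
R = 1467
L = -1/7977 (L = 1/(-7977) = -1/7977 ≈ -0.00012536)
((-10439 - 1*8938) + R) + L = ((-10439 - 1*8938) + 1467) - 1/7977 = ((-10439 - 8938) + 1467) - 1/7977 = (-19377 + 1467) - 1/7977 = -17910 - 1/7977 = -142868071/7977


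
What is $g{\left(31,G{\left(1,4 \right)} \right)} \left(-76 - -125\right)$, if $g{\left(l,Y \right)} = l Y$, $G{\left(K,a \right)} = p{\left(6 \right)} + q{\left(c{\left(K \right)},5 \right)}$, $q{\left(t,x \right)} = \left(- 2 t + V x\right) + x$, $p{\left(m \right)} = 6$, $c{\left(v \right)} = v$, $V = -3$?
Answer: $-9114$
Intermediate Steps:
$q{\left(t,x \right)} = - 2 t - 2 x$ ($q{\left(t,x \right)} = \left(- 2 t - 3 x\right) + x = \left(- 3 x - 2 t\right) + x = - 2 t - 2 x$)
$G{\left(K,a \right)} = -4 - 2 K$ ($G{\left(K,a \right)} = 6 - \left(10 + 2 K\right) = -4 - 2 K$)
$g{\left(l,Y \right)} = Y l$
$g{\left(31,G{\left(1,4 \right)} \right)} \left(-76 - -125\right) = \left(-4 - 2\right) 31 \left(-76 - -125\right) = \left(-4 - 2\right) 31 \left(-76 + 125\right) = \left(-6\right) 31 \cdot 49 = \left(-186\right) 49 = -9114$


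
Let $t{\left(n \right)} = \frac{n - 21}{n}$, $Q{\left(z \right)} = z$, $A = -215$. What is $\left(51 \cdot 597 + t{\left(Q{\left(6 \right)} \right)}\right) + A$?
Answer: $\frac{60459}{2} \approx 30230.0$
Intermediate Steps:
$t{\left(n \right)} = \frac{-21 + n}{n}$
$\left(51 \cdot 597 + t{\left(Q{\left(6 \right)} \right)}\right) + A = \left(51 \cdot 597 + \frac{-21 + 6}{6}\right) - 215 = \left(30447 + \frac{1}{6} \left(-15\right)\right) - 215 = \left(30447 - \frac{5}{2}\right) - 215 = \frac{60889}{2} - 215 = \frac{60459}{2}$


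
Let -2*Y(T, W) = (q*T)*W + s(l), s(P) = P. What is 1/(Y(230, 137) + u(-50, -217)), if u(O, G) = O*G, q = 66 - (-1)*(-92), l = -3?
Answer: 2/840963 ≈ 2.3782e-6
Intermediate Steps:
q = -26 (q = 66 - 1*92 = 66 - 92 = -26)
u(O, G) = G*O
Y(T, W) = 3/2 + 13*T*W (Y(T, W) = -((-26*T)*W - 3)/2 = -(-26*T*W - 3)/2 = -(-3 - 26*T*W)/2 = 3/2 + 13*T*W)
1/(Y(230, 137) + u(-50, -217)) = 1/((3/2 + 13*230*137) - 217*(-50)) = 1/((3/2 + 409630) + 10850) = 1/(819263/2 + 10850) = 1/(840963/2) = 2/840963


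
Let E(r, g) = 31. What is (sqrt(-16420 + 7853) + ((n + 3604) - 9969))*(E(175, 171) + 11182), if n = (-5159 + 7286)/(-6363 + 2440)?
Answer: -280011282686/3923 + 11213*I*sqrt(8567) ≈ -7.1377e+7 + 1.0379e+6*I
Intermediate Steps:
n = -2127/3923 (n = 2127/(-3923) = 2127*(-1/3923) = -2127/3923 ≈ -0.54219)
(sqrt(-16420 + 7853) + ((n + 3604) - 9969))*(E(175, 171) + 11182) = (sqrt(-16420 + 7853) + ((-2127/3923 + 3604) - 9969))*(31 + 11182) = (sqrt(-8567) + (14136365/3923 - 9969))*11213 = (I*sqrt(8567) - 24972022/3923)*11213 = (-24972022/3923 + I*sqrt(8567))*11213 = -280011282686/3923 + 11213*I*sqrt(8567)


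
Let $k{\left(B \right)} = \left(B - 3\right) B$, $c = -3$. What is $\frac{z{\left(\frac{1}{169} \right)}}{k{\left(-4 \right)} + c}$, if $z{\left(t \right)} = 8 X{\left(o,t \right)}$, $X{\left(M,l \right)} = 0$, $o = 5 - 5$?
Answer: $0$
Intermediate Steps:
$o = 0$
$k{\left(B \right)} = B \left(-3 + B\right)$ ($k{\left(B \right)} = \left(-3 + B\right) B = B \left(-3 + B\right)$)
$z{\left(t \right)} = 0$ ($z{\left(t \right)} = 8 \cdot 0 = 0$)
$\frac{z{\left(\frac{1}{169} \right)}}{k{\left(-4 \right)} + c} = \frac{1}{- 4 \left(-3 - 4\right) - 3} \cdot 0 = \frac{1}{\left(-4\right) \left(-7\right) - 3} \cdot 0 = \frac{1}{28 - 3} \cdot 0 = \frac{1}{25} \cdot 0 = 0$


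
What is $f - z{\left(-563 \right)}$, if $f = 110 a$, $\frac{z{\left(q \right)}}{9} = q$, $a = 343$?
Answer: $42797$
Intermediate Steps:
$z{\left(q \right)} = 9 q$
$f = 37730$ ($f = 110 \cdot 343 = 37730$)
$f - z{\left(-563 \right)} = 37730 - 9 \left(-563\right) = 37730 - -5067 = 37730 + 5067 = 42797$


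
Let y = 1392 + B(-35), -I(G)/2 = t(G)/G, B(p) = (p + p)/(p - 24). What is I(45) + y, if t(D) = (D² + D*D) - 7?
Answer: 3221836/2655 ≈ 1213.5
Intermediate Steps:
t(D) = -7 + 2*D² (t(D) = (D² + D²) - 7 = 2*D² - 7 = -7 + 2*D²)
B(p) = 2*p/(-24 + p) (B(p) = (2*p)/(-24 + p) = 2*p/(-24 + p))
I(G) = -2*(-7 + 2*G²)/G
y = 82198/59 (y = 1392 + 2*(-35)/(-24 - 35) = 1392 + 2*(-35)/(-59) = 1392 + 2*(-35)*(-1/59) = 1392 + 70/59 = 82198/59 ≈ 1393.2)
I(45) + y = (-4*45 + 14/45) + 82198/59 = (-180 + 14*(1/45)) + 82198/59 = (-180 + 14/45) + 82198/59 = -8086/45 + 82198/59 = 3221836/2655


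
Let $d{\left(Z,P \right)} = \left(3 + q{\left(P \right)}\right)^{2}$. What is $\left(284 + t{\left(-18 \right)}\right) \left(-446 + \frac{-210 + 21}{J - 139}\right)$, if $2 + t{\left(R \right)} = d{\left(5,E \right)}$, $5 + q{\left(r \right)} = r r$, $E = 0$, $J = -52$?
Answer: $- \frac{24309142}{191} \approx -1.2727 \cdot 10^{5}$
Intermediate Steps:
$q{\left(r \right)} = -5 + r^{2}$ ($q{\left(r \right)} = -5 + r r = -5 + r^{2}$)
$d{\left(Z,P \right)} = \left(-2 + P^{2}\right)^{2}$ ($d{\left(Z,P \right)} = \left(3 + \left(-5 + P^{2}\right)\right)^{2} = \left(-2 + P^{2}\right)^{2}$)
$t{\left(R \right)} = 2$ ($t{\left(R \right)} = -2 + \left(-2 + 0^{2}\right)^{2} = -2 + \left(-2 + 0\right)^{2} = -2 + \left(-2\right)^{2} = -2 + 4 = 2$)
$\left(284 + t{\left(-18 \right)}\right) \left(-446 + \frac{-210 + 21}{J - 139}\right) = \left(284 + 2\right) \left(-446 + \frac{-210 + 21}{-52 - 139}\right) = 286 \left(-446 - \frac{189}{-191}\right) = 286 \left(-446 - - \frac{189}{191}\right) = 286 \left(-446 + \frac{189}{191}\right) = 286 \left(- \frac{84997}{191}\right) = - \frac{24309142}{191}$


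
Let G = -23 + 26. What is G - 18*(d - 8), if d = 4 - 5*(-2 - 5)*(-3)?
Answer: 1965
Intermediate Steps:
G = 3
d = -101 (d = 4 - 5*(-7)*(-3) = 4 + 35*(-3) = 4 - 105 = -101)
G - 18*(d - 8) = 3 - 18*(-101 - 8) = 3 - 18*(-109) = 3 + 1962 = 1965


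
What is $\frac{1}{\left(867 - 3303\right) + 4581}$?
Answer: $\frac{1}{2145} \approx 0.0004662$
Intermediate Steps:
$\frac{1}{\left(867 - 3303\right) + 4581} = \frac{1}{-2436 + 4581} = \frac{1}{2145}$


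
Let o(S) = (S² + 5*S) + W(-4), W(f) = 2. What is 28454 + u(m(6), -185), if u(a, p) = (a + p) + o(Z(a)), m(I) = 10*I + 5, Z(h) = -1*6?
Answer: 28342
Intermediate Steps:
Z(h) = -6
m(I) = 5 + 10*I
o(S) = 2 + S² + 5*S (o(S) = (S² + 5*S) + 2 = 2 + S² + 5*S)
u(a, p) = 8 + a + p (u(a, p) = (a + p) + (2 + (-6)² + 5*(-6)) = (a + p) + (2 + 36 - 30) = (a + p) + 8 = 8 + a + p)
28454 + u(m(6), -185) = 28454 + (8 + (5 + 10*6) - 185) = 28454 + (8 + (5 + 60) - 185) = 28454 + (8 + 65 - 185) = 28454 - 112 = 28342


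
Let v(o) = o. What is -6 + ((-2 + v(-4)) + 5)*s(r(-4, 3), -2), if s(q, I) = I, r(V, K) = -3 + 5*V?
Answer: -4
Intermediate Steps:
-6 + ((-2 + v(-4)) + 5)*s(r(-4, 3), -2) = -6 + ((-2 - 4) + 5)*(-2) = -6 + (-6 + 5)*(-2) = -6 - 1*(-2) = -6 + 2 = -4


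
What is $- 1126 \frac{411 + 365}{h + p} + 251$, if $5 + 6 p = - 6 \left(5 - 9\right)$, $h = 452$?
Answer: $- \frac{4557175}{2731} \approx -1668.7$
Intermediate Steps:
$p = \frac{19}{6}$ ($p = - \frac{5}{6} + \frac{\left(-6\right) \left(5 - 9\right)}{6} = - \frac{5}{6} + \frac{\left(-6\right) \left(-4\right)}{6} = - \frac{5}{6} + \frac{1}{6} \cdot 24 = - \frac{5}{6} + 4 = \frac{19}{6} \approx 3.1667$)
$- 1126 \frac{411 + 365}{h + p} + 251 = - 1126 \frac{411 + 365}{452 + \frac{19}{6}} + 251 = - 1126 \frac{776}{\frac{2731}{6}} + 251 = - 1126 \cdot 776 \cdot \frac{6}{2731} + 251 = \left(-1126\right) \frac{4656}{2731} + 251 = - \frac{5242656}{2731} + 251 = - \frac{4557175}{2731}$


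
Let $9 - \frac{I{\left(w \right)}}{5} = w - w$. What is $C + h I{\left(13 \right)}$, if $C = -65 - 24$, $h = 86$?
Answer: $3781$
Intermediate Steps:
$I{\left(w \right)} = 45$ ($I{\left(w \right)} = 45 - 5 \left(w - w\right) = 45 - 0 = 45 + 0 = 45$)
$C = -89$ ($C = -65 - 24 = -89$)
$C + h I{\left(13 \right)} = -89 + 86 \cdot 45 = -89 + 3870 = 3781$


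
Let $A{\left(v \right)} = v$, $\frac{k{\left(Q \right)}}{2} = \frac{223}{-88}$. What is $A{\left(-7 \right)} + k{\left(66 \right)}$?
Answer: $- \frac{531}{44} \approx -12.068$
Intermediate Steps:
$k{\left(Q \right)} = - \frac{223}{44}$ ($k{\left(Q \right)} = 2 \frac{223}{-88} = 2 \cdot 223 \left(- \frac{1}{88}\right) = 2 \left(- \frac{223}{88}\right) = - \frac{223}{44}$)
$A{\left(-7 \right)} + k{\left(66 \right)} = -7 - \frac{223}{44} = - \frac{531}{44}$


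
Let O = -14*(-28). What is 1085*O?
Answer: 425320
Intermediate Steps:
O = 392
1085*O = 1085*392 = 425320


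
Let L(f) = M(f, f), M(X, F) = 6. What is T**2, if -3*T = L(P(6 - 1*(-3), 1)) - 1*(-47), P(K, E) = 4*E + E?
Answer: 2809/9 ≈ 312.11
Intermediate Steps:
P(K, E) = 5*E
L(f) = 6
T = -53/3 (T = -(6 - 1*(-47))/3 = -(6 + 47)/3 = -1/3*53 = -53/3 ≈ -17.667)
T**2 = (-53/3)**2 = 2809/9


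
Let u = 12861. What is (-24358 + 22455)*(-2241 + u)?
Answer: -20209860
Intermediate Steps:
(-24358 + 22455)*(-2241 + u) = (-24358 + 22455)*(-2241 + 12861) = -1903*10620 = -20209860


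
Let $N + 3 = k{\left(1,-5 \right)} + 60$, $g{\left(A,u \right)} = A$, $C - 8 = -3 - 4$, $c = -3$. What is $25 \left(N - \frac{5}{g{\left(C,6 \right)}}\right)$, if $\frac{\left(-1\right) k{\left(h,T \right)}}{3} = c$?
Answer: $1525$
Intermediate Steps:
$C = 1$ ($C = 8 - 7 = 1$)
$k{\left(h,T \right)} = 9$ ($k{\left(h,T \right)} = \left(-3\right) \left(-3\right) = 9$)
$N = 66$ ($N = -3 + \left(9 + 60\right) = -3 + 69 = 66$)
$25 \left(N - \frac{5}{g{\left(C,6 \right)}}\right) = 25 \left(66 - \frac{5}{1}\right) = 25 \left(66 - 5\right) = 25 \cdot 61 = 1525$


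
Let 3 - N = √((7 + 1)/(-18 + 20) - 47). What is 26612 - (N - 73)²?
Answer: 21755 - 140*I*√43 ≈ 21755.0 - 918.04*I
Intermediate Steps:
N = 3 - I*√43 (N = 3 - √((7 + 1)/(-18 + 20) - 47) = 3 - √(8/2 - 47) = 3 - √(8*(½) - 47) = 3 - √(4 - 47) = 3 - √(-43) = 3 - I*√43 ≈ 3.0 - 6.5574*I)
26612 - (N - 73)² = 26612 - ((3 - I*√43) - 73)² = 26612 - (-70 - I*√43)²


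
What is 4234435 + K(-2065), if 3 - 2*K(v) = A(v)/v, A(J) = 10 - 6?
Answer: 17488222749/4130 ≈ 4.2344e+6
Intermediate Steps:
A(J) = 4
K(v) = 3/2 - 2/v
4234435 + K(-2065) = 4234435 + (3/2 - 2/(-2065)) = 4234435 + (3/2 - 2*(-1/2065)) = 4234435 + (3/2 + 2/2065) = 4234435 + 6199/4130 = 17488222749/4130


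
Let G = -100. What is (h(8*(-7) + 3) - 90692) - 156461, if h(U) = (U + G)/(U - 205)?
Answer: -21255107/86 ≈ -2.4715e+5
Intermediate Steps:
h(U) = (-100 + U)/(-205 + U) (h(U) = (U - 100)/(U - 205) = (-100 + U)/(-205 + U))
(h(8*(-7) + 3) - 90692) - 156461 = ((-100 + (8*(-7) + 3))/(-205 + (8*(-7) + 3)) - 90692) - 156461 = ((-100 + (-56 + 3))/(-205 + (-56 + 3)) - 90692) - 156461 = ((-100 - 53)/(-205 - 53) - 90692) - 156461 = (-153/(-258) - 90692) - 156461 = (-1/258*(-153) - 90692) - 156461 = (51/86 - 90692) - 156461 = -7799461/86 - 156461 = -21255107/86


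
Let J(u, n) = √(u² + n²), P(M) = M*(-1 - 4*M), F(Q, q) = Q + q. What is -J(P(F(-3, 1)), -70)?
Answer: -14*√26 ≈ -71.386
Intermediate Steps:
J(u, n) = √(n² + u²)
-J(P(F(-3, 1)), -70) = -√((-70)² + (-(-3 + 1)*(1 + 4*(-3 + 1)))²) = -√(4900 + (-1*(-2)*(1 + 4*(-2)))²) = -√(4900 + (-1*(-2)*(1 - 8))²) = -√(4900 + (-1*(-2)*(-7))²) = -√(4900 + (-14)²) = -√(4900 + 196) = -√5096 = -14*√26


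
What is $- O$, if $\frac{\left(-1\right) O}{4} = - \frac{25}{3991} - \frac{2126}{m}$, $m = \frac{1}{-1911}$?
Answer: $\frac{64858315604}{3991} \approx 1.6251 \cdot 10^{7}$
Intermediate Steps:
$m = - \frac{1}{1911} \approx -0.00052329$
$O = - \frac{64858315604}{3991}$ ($O = - 4 \left(- \frac{25}{3991} - \frac{2126}{- \frac{1}{1911}}\right) = - 4 \left(\left(-25\right) \frac{1}{3991} - -4062786\right) = - 4 \left(- \frac{25}{3991} + 4062786\right) = \left(-4\right) \frac{16214578901}{3991} = - \frac{64858315604}{3991} \approx -1.6251 \cdot 10^{7}$)
$- O = \left(-1\right) \left(- \frac{64858315604}{3991}\right) = \frac{64858315604}{3991}$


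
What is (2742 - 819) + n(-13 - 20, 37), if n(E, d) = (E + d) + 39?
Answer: 1966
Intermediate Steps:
n(E, d) = 39 + E + d
(2742 - 819) + n(-13 - 20, 37) = (2742 - 819) + (39 + (-13 - 20) + 37) = 1923 + (39 - 33 + 37) = 1923 + 43 = 1966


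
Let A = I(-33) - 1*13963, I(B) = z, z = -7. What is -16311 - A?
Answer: -2341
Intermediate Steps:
I(B) = -7
A = -13970 (A = -7 - 1*13963 = -7 - 13963 = -13970)
-16311 - A = -16311 - 1*(-13970) = -16311 + 13970 = -2341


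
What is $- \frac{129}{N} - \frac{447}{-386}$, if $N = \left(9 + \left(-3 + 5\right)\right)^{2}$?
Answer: $\frac{4293}{46706} \approx 0.091915$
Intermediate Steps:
$N = 121$ ($N = \left(9 + 2\right)^{2} = 11^{2} = 121$)
$- \frac{129}{N} - \frac{447}{-386} = - \frac{129}{121} - \frac{447}{-386} = \left(-129\right) \frac{1}{121} - - \frac{447}{386} = - \frac{129}{121} + \frac{447}{386} = \frac{4293}{46706}$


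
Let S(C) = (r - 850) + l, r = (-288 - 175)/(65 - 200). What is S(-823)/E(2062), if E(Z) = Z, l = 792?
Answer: -7367/278370 ≈ -0.026465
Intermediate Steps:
r = 463/135 (r = -463/(-135) = -463*(-1/135) = 463/135 ≈ 3.4296)
S(C) = -7367/135 (S(C) = (463/135 - 850) + 792 = -114287/135 + 792 = -7367/135)
S(-823)/E(2062) = -7367/135/2062 = -7367/135*1/2062 = -7367/278370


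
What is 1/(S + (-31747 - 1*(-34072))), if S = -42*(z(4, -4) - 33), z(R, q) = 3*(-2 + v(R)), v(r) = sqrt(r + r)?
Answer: 1321/5192787 + 28*sqrt(2)/1730929 ≈ 0.00027727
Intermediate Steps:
v(r) = sqrt(2)*sqrt(r) (v(r) = sqrt(2*r) = sqrt(2)*sqrt(r))
z(R, q) = -6 + 3*sqrt(2)*sqrt(R) (z(R, q) = 3*(-2 + sqrt(2)*sqrt(R)) = -6 + 3*sqrt(2)*sqrt(R))
S = 1638 - 252*sqrt(2) (S = -42*((-6 + 3*sqrt(2)*sqrt(4)) - 33) = -42*((-6 + 3*sqrt(2)*2) - 33) = -42*((-6 + 6*sqrt(2)) - 33) = -42*(-39 + 6*sqrt(2)) = 1638 - 252*sqrt(2) ≈ 1281.6)
1/(S + (-31747 - 1*(-34072))) = 1/((1638 - 252*sqrt(2)) + (-31747 - 1*(-34072))) = 1/((1638 - 252*sqrt(2)) + (-31747 + 34072)) = 1/((1638 - 252*sqrt(2)) + 2325) = 1/(3963 - 252*sqrt(2))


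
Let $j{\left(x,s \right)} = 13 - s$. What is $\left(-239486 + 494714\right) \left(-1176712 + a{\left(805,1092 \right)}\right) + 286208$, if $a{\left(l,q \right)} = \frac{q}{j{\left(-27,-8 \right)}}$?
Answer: $-300316292272$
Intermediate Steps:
$a{\left(l,q \right)} = \frac{q}{21}$ ($a{\left(l,q \right)} = \frac{q}{13 - -8} = \frac{q}{13 + 8} = \frac{q}{21}$)
$\left(-239486 + 494714\right) \left(-1176712 + a{\left(805,1092 \right)}\right) + 286208 = \left(-239486 + 494714\right) \left(-1176712 + \frac{1}{21} \cdot 1092\right) + 286208 = 255228 \left(-1176712 + 52\right) + 286208 = 255228 \left(-1176660\right) + 286208 = -300316578480 + 286208 = -300316292272$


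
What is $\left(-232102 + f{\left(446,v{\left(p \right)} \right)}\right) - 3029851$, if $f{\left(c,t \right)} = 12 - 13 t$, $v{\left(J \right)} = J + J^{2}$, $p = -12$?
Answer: $-3263657$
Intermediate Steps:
$\left(-232102 + f{\left(446,v{\left(p \right)} \right)}\right) - 3029851 = \left(-232102 + \left(12 - 13 \left(- 12 \left(1 - 12\right)\right)\right)\right) - 3029851 = \left(-232102 + \left(12 - 13 \left(\left(-12\right) \left(-11\right)\right)\right)\right) - 3029851 = \left(-232102 + \left(12 - 1716\right)\right) - 3029851 = \left(-232102 - 1704\right) - 3029851 = -233806 - 3029851 = -3263657$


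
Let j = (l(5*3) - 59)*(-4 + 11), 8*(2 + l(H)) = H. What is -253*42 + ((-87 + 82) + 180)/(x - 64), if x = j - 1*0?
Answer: -40624598/3823 ≈ -10626.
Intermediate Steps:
l(H) = -2 + H/8
j = -3311/8 (j = ((-2 + (5*3)/8) - 59)*(-4 + 11) = ((-2 + (1/8)*15) - 59)*7 = ((-2 + 15/8) - 59)*7 = (-1/8 - 59)*7 = -473/8*7 = -3311/8 ≈ -413.88)
x = -3311/8 (x = -3311/8 - 1*0 = -3311/8 + 0 = -3311/8 ≈ -413.88)
-253*42 + ((-87 + 82) + 180)/(x - 64) = -253*42 + ((-87 + 82) + 180)/(-3311/8 - 64) = -10626 + (-5 + 180)/(-3823/8) = -10626 + 175*(-8/3823) = -10626 - 1400/3823 = -40624598/3823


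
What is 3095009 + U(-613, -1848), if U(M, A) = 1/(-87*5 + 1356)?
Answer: 2850503290/921 ≈ 3.0950e+6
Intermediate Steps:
U(M, A) = 1/921 (U(M, A) = 1/(-435 + 1356) = 1/921)
3095009 + U(-613, -1848) = 3095009 + 1/921 = 2850503290/921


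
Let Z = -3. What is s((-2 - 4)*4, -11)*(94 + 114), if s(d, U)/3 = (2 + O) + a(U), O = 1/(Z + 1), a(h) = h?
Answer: -5928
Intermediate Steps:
O = -½ (O = 1/(-3 + 1) = 1/(-2) = -½ ≈ -0.50000)
s(d, U) = 9/2 + 3*U (s(d, U) = 3*((2 - ½) + U) = 3*(3/2 + U) = 9/2 + 3*U)
s((-2 - 4)*4, -11)*(94 + 114) = (9/2 + 3*(-11))*(94 + 114) = (9/2 - 33)*208 = -57/2*208 = -5928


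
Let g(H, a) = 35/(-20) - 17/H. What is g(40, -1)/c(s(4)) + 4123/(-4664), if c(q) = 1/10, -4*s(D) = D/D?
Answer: -105565/4664 ≈ -22.634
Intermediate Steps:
g(H, a) = -7/4 - 17/H (g(H, a) = 35*(-1/20) - 17/H = -7/4 - 17/H)
s(D) = -¼ (s(D) = -D/(4*D) = -¼*1 = -¼)
c(q) = ⅒
g(40, -1)/c(s(4)) + 4123/(-4664) = (-7/4 - 17/40)/(⅒) + 4123/(-4664) = (-7/4 - 17*1/40)*10 + 4123*(-1/4664) = (-7/4 - 17/40)*10 - 4123/4664 = -87/40*10 - 4123/4664 = -87/4 - 4123/4664 = -105565/4664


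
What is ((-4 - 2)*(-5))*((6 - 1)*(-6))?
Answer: -900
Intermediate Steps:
((-4 - 2)*(-5))*((6 - 1)*(-6)) = (-6*(-5))*(5*(-6)) = 30*(-30) = -900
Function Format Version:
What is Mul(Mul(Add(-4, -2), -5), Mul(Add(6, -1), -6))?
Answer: -900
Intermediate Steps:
Mul(Mul(Add(-4, -2), -5), Mul(Add(6, -1), -6)) = Mul(Mul(-6, -5), Mul(5, -6)) = Mul(30, -30) = -900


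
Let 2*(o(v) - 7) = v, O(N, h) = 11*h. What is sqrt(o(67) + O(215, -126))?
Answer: 3*I*sqrt(598)/2 ≈ 36.681*I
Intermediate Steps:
o(v) = 7 + v/2
sqrt(o(67) + O(215, -126)) = sqrt((7 + (1/2)*67) + 11*(-126)) = sqrt((7 + 67/2) - 1386) = sqrt(81/2 - 1386) = sqrt(-2691/2) = 3*I*sqrt(598)/2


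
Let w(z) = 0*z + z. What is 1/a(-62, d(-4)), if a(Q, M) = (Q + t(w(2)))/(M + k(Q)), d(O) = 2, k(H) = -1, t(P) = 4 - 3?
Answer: -1/61 ≈ -0.016393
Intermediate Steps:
w(z) = z (w(z) = 0 + z = z)
t(P) = 1
a(Q, M) = (1 + Q)/(-1 + M) (a(Q, M) = (Q + 1)/(M - 1) = (1 + Q)/(-1 + M))
1/a(-62, d(-4)) = 1/((1 - 62)/(-1 + 2)) = 1/(-61/1) = 1/(1*(-61)) = 1/(-61) = -1/61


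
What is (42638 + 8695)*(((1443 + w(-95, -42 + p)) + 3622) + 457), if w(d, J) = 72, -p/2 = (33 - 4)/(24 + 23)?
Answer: 287156802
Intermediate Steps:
p = -58/47 (p = -2*(33 - 4)/(24 + 23) = -58/47 ≈ -1.2340)
(42638 + 8695)*(((1443 + w(-95, -42 + p)) + 3622) + 457) = (42638 + 8695)*(((1443 + 72) + 3622) + 457) = 51333*((1515 + 3622) + 457) = 51333*(5137 + 457) = 51333*5594 = 287156802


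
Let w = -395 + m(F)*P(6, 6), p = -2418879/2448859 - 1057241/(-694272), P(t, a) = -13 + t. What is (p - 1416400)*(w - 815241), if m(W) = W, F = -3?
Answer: 1964103587738369024150435/1700174235648 ≈ 1.1552e+12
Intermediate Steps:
p = 909674176931/1700174235648 (p = -2418879*1/2448859 - 1057241*(-1/694272) = -2418879/2448859 + 1057241/694272 = 909674176931/1700174235648 ≈ 0.53505)
w = -374 (w = -395 - 3*(-13 + 6) = -395 - 3*(-7) = -395 + 21 = -374)
(p - 1416400)*(w - 815241) = (909674176931/1700174235648 - 1416400)*(-374 - 815241) = -2408125877697650269/1700174235648*(-815615) = 1964103587738369024150435/1700174235648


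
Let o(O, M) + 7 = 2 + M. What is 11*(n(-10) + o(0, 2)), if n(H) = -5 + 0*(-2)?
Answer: -88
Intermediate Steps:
n(H) = -5 (n(H) = -5 + 0 = -5)
o(O, M) = -5 + M (o(O, M) = -7 + (2 + M) = -5 + M)
11*(n(-10) + o(0, 2)) = 11*(-5 + (-5 + 2)) = 11*(-5 - 3) = 11*(-8) = -88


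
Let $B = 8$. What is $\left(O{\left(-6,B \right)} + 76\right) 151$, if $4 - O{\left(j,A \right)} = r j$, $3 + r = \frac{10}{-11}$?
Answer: $\frac{93922}{11} \approx 8538.4$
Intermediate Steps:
$r = - \frac{43}{11}$ ($r = -3 + \frac{10}{-11} = -3 + 10 \left(- \frac{1}{11}\right) = -3 - \frac{10}{11} = - \frac{43}{11} \approx -3.9091$)
$O{\left(j,A \right)} = 4 + \frac{43 j}{11}$ ($O{\left(j,A \right)} = 4 - - \frac{43 j}{11} = 4 + \frac{43 j}{11}$)
$\left(O{\left(-6,B \right)} + 76\right) 151 = \left(\left(4 + \frac{43}{11} \left(-6\right)\right) + 76\right) 151 = \left(\left(4 - \frac{258}{11}\right) + 76\right) 151 = \left(- \frac{214}{11} + 76\right) 151 = \frac{622}{11} \cdot 151 = \frac{93922}{11}$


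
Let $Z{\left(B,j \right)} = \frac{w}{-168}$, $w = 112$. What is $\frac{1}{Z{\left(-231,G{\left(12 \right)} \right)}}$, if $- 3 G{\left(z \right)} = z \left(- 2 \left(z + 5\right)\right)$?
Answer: $- \frac{3}{2} \approx -1.5$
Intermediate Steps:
$G{\left(z \right)} = - \frac{z \left(-10 - 2 z\right)}{3}$ ($G{\left(z \right)} = - \frac{z \left(- 2 \left(z + 5\right)\right)}{3} = - \frac{z \left(- 2 \left(5 + z\right)\right)}{3} = - \frac{z \left(-10 - 2 z\right)}{3}$)
$Z{\left(B,j \right)} = - \frac{2}{3}$ ($Z{\left(B,j \right)} = \frac{112}{-168} = 112 \left(- \frac{1}{168}\right) = - \frac{2}{3}$)
$\frac{1}{Z{\left(-231,G{\left(12 \right)} \right)}} = \frac{1}{- \frac{2}{3}} = - \frac{3}{2}$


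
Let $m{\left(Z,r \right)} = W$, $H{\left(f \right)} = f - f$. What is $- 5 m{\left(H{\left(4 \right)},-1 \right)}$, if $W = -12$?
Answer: $60$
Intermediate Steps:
$H{\left(f \right)} = 0$
$m{\left(Z,r \right)} = -12$
$- 5 m{\left(H{\left(4 \right)},-1 \right)} = \left(-5\right) \left(-12\right) = 60$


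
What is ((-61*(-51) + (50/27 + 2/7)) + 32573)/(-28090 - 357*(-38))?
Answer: -1686170/686259 ≈ -2.4570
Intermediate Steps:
((-61*(-51) + (50/27 + 2/7)) + 32573)/(-28090 - 357*(-38)) = ((3111 + (50*(1/27) + 2*(1/7))) + 32573)/(-28090 + 13566) = ((3111 + (50/27 + 2/7)) + 32573)/(-14524) = ((3111 + 404/189) + 32573)*(-1/14524) = (588383/189 + 32573)*(-1/14524) = (6744680/189)*(-1/14524) = -1686170/686259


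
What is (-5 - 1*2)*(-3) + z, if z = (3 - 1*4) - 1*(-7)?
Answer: 27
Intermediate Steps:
z = 6 (z = (3 - 4) + 7 = -1 + 7 = 6)
(-5 - 1*2)*(-3) + z = (-5 - 1*2)*(-3) + 6 = (-5 - 2)*(-3) + 6 = -7*(-3) + 6 = 21 + 6 = 27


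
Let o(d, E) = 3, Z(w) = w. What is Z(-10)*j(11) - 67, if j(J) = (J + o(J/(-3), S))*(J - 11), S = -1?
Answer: -67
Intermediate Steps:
j(J) = (-11 + J)*(3 + J) (j(J) = (J + 3)*(J - 11) = (3 + J)*(-11 + J) = (-11 + J)*(3 + J))
Z(-10)*j(11) - 67 = -10*(-33 + 11**2 - 8*11) - 67 = -10*(-33 + 121 - 88) - 67 = -10*0 - 67 = 0 - 67 = -67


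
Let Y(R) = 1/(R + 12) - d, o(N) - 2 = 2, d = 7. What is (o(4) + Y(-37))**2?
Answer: 5776/625 ≈ 9.2416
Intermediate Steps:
o(N) = 4 (o(N) = 2 + 2 = 4)
Y(R) = -7 + 1/(12 + R) (Y(R) = 1/(R + 12) - 1*7 = 1/(12 + R) - 7 = -7 + 1/(12 + R))
(o(4) + Y(-37))**2 = (4 + (-83 - 7*(-37))/(12 - 37))**2 = (4 + (-83 + 259)/(-25))**2 = (4 - 1/25*176)**2 = (4 - 176/25)**2 = (-76/25)**2 = 5776/625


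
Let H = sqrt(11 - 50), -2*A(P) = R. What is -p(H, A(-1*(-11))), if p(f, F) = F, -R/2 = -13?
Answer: 13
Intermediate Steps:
R = 26 (R = -2*(-13) = 26)
A(P) = -13 (A(P) = -1/2*26 = -13)
H = I*sqrt(39) (H = sqrt(-39) = I*sqrt(39) ≈ 6.245*I)
-p(H, A(-1*(-11))) = -1*(-13) = 13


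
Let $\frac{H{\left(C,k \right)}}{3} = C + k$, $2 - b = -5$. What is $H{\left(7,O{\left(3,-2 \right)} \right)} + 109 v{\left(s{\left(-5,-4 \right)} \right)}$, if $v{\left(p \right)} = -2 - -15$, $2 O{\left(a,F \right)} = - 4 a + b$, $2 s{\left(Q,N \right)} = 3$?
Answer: $\frac{2861}{2} \approx 1430.5$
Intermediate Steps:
$b = 7$ ($b = 2 - -5 = 2 + 5 = 7$)
$s{\left(Q,N \right)} = \frac{3}{2}$ ($s{\left(Q,N \right)} = \frac{1}{2} \cdot 3 = \frac{3}{2}$)
$O{\left(a,F \right)} = \frac{7}{2} - 2 a$ ($O{\left(a,F \right)} = \frac{- 4 a + 7}{2} = \frac{7 - 4 a}{2} = \frac{7}{2} - 2 a$)
$H{\left(C,k \right)} = 3 C + 3 k$ ($H{\left(C,k \right)} = 3 \left(C + k\right) = 3 C + 3 k$)
$v{\left(p \right)} = 13$ ($v{\left(p \right)} = -2 + 15 = 13$)
$H{\left(7,O{\left(3,-2 \right)} \right)} + 109 v{\left(s{\left(-5,-4 \right)} \right)} = \left(3 \cdot 7 + 3 \left(\frac{7}{2} - 6\right)\right) + 109 \cdot 13 = \left(21 + 3 \left(\frac{7}{2} - 6\right)\right) + 1417 = \left(21 + 3 \left(- \frac{5}{2}\right)\right) + 1417 = \left(21 - \frac{15}{2}\right) + 1417 = \frac{27}{2} + 1417 = \frac{2861}{2}$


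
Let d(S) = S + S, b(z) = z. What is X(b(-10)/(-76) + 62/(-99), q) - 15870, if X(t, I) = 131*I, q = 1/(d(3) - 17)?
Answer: -174701/11 ≈ -15882.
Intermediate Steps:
d(S) = 2*S
q = -1/11 (q = 1/(2*3 - 17) = 1/(6 - 17) = 1/(-11) = -1/11 ≈ -0.090909)
X(b(-10)/(-76) + 62/(-99), q) - 15870 = 131*(-1/11) - 15870 = -131/11 - 15870 = -174701/11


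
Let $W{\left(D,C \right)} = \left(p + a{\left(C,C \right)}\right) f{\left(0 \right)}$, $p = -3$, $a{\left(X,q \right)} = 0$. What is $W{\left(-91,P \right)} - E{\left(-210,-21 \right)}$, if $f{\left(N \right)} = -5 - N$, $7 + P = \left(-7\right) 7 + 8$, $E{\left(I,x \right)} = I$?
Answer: $225$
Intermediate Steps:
$P = -48$ ($P = -7 + \left(\left(-7\right) 7 + 8\right) = -7 + \left(-49 + 8\right) = -7 - 41 = -48$)
$W{\left(D,C \right)} = 15$ ($W{\left(D,C \right)} = \left(-3 + 0\right) \left(-5 - 0\right) = - 3 \left(-5 + 0\right) = \left(-3\right) \left(-5\right) = 15$)
$W{\left(-91,P \right)} - E{\left(-210,-21 \right)} = 15 - -210 = 15 + 210 = 225$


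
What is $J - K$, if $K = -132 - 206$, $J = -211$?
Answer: $127$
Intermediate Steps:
$K = -338$ ($K = -132 - 206 = -338$)
$J - K = -211 - -338 = -211 + 338 = 127$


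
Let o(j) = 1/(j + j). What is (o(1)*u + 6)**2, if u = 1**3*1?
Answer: 169/4 ≈ 42.250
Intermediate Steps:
u = 1 (u = 1*1 = 1)
o(j) = 1/(2*j)
(o(1)*u + 6)**2 = (((1/2)/1)*1 + 6)**2 = (((1/2)*1)*1 + 6)**2 = ((1/2)*1 + 6)**2 = (1/2 + 6)**2 = (13/2)**2 = 169/4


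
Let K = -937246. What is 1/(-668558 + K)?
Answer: -1/1605804 ≈ -6.2274e-7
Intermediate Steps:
1/(-668558 + K) = 1/(-668558 - 937246) = 1/(-1605804) = -1/1605804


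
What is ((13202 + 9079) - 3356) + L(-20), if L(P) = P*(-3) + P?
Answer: 18965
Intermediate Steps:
L(P) = -2*P (L(P) = -3*P + P = -2*P)
((13202 + 9079) - 3356) + L(-20) = ((13202 + 9079) - 3356) - 2*(-20) = (22281 - 3356) + 40 = 18925 + 40 = 18965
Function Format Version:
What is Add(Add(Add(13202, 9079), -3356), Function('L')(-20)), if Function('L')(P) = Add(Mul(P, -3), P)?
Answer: 18965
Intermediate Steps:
Function('L')(P) = Mul(-2, P) (Function('L')(P) = Add(Mul(-3, P), P) = Mul(-2, P))
Add(Add(Add(13202, 9079), -3356), Function('L')(-20)) = Add(Add(Add(13202, 9079), -3356), Mul(-2, -20)) = Add(Add(22281, -3356), 40) = Add(18925, 40) = 18965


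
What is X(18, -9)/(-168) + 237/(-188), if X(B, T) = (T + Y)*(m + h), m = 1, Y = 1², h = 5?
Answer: -1283/1316 ≈ -0.97492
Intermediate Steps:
Y = 1
X(B, T) = 6 + 6*T (X(B, T) = (T + 1)*(1 + 5) = (1 + T)*6 = 6 + 6*T)
X(18, -9)/(-168) + 237/(-188) = (6 + 6*(-9))/(-168) + 237/(-188) = (6 - 54)*(-1/168) + 237*(-1/188) = -48*(-1/168) - 237/188 = 2/7 - 237/188 = -1283/1316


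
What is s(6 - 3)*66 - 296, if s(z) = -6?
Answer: -692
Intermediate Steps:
s(6 - 3)*66 - 296 = -6*66 - 296 = -396 - 296 = -692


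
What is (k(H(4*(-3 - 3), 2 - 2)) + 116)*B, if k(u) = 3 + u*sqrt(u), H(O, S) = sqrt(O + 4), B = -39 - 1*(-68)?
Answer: 3451 + 58*sqrt(2)*5**(3/4)*I**(3/2) ≈ 3257.1 + 193.93*I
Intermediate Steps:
B = 29 (B = -39 + 68 = 29)
H(O, S) = sqrt(4 + O)
k(u) = 3 + u**(3/2)
(k(H(4*(-3 - 3), 2 - 2)) + 116)*B = ((3 + (sqrt(4 + 4*(-3 - 3)))**(3/2)) + 116)*29 = ((3 + (sqrt(4 + 4*(-6)))**(3/2)) + 116)*29 = ((3 + (sqrt(4 - 24))**(3/2)) + 116)*29 = ((3 + (sqrt(-20))**(3/2)) + 116)*29 = ((3 + (2*I*sqrt(5))**(3/2)) + 116)*29 = ((3 + 2*sqrt(2)*5**(3/4)*I**(3/2)) + 116)*29 = (119 + 2*sqrt(2)*5**(3/4)*I**(3/2))*29 = 3451 + 58*sqrt(2)*5**(3/4)*I**(3/2)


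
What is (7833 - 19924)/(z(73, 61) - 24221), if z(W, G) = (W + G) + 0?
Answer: 12091/24087 ≈ 0.50197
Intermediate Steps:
z(W, G) = G + W (z(W, G) = (G + W) + 0 = G + W)
(7833 - 19924)/(z(73, 61) - 24221) = (7833 - 19924)/((61 + 73) - 24221) = -12091/(134 - 24221) = -12091/(-24087) = -12091*(-1/24087) = 12091/24087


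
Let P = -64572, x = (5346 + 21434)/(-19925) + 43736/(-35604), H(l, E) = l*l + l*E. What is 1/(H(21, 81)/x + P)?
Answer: -45622873/2983949044791 ≈ -1.5289e-5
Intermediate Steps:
H(l, E) = l**2 + E*l
x = -91245746/35470485 (x = 26780*(-1/19925) + 43736*(-1/35604) = -5356/3985 - 10934/8901 = -91245746/35470485 ≈ -2.5724)
1/(H(21, 81)/x + P) = 1/((21*(81 + 21))/(-91245746/35470485) - 64572) = 1/((21*102)*(-35470485/91245746) - 64572) = 1/(2142*(-35470485/91245746) - 64572) = 1/(-37988889435/45622873 - 64572) = 1/(-2983949044791/45622873) = -45622873/2983949044791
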